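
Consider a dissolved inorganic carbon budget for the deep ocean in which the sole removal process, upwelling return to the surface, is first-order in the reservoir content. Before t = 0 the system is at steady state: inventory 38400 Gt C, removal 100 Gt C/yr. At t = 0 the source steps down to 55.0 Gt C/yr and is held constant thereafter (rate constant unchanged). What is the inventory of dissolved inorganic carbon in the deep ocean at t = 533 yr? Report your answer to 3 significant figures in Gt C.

25400 Gt C

The sink rate constant is k = F₀/M₀ = 100/38400 = 0.002604 yr⁻¹.
Solving dM/dt = F₁ − kM with M(0) = M₀ gives M(t) = F₁/k + (M₀ − F₁/k)·e^(−kt).
F₁/k = 55.0/0.002604 = 21120 Gt C; kt = 0.002604 × 533 = 1.388, e^(−kt) = 0.2496.
M(533) = 21120 + (38400 − 21120) × 0.2496 = 21120 + 4313 = 25433 Gt C.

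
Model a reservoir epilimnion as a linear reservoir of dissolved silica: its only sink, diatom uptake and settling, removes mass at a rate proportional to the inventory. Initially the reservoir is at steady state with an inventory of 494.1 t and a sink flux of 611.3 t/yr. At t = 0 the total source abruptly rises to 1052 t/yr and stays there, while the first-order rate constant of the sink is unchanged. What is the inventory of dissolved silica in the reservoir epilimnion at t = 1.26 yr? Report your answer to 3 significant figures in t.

775 t

Residence time τ = M₀/F₀ = 0.8083 yr. The eventual steady state is M_∞ = M₀·(F₁/F₀) = 494.1 × 1052/611.3 = 850.31 t.
The anomaly ΔM(t) = M(t) − M_∞ decays as ΔM₀·e^(−t/τ) with ΔM₀ = 494.1 − 850.31 = −356.2 t.
At t = 1.26 yr, e^(−t/τ) = e^(−1.559) = 0.2104, so ΔM = −74.94 t and M = 850.31 − 74.94 = 775.37 t.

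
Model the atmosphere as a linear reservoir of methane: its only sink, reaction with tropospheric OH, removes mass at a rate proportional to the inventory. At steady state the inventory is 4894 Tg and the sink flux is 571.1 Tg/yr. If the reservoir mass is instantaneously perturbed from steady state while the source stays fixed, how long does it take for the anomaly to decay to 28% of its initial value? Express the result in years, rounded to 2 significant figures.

11 yr

For a linear reservoir the anomaly decays as exp(−t/τ) with τ = M/F = 4894/571.1 = 8.569 yr.
exp(−t/τ) = 0.28 ⇒ t = −τ ln(0.28) = 8.569 × 1.273 = 10.91 yr.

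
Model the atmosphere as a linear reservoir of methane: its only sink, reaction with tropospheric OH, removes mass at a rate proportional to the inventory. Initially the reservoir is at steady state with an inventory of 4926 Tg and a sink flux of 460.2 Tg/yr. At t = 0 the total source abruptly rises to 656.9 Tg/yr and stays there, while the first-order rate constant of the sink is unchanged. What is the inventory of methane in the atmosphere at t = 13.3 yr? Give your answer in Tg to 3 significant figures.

6420 Tg

Residence time τ = M₀/F₀ = 10.70 yr. The eventual steady state is M_∞ = M₀·(F₁/F₀) = 4926 × 656.9/460.2 = 7031.5 Tg.
The anomaly ΔM(t) = M(t) − M_∞ decays as ΔM₀·e^(−t/τ) with ΔM₀ = 4926 − 7031.5 = −2105 Tg.
At t = 13.3 yr, e^(−t/τ) = e^(−1.243) = 0.2887, so ΔM = −607.8 Tg and M = 7031.5 − 607.8 = 6423.7 Tg.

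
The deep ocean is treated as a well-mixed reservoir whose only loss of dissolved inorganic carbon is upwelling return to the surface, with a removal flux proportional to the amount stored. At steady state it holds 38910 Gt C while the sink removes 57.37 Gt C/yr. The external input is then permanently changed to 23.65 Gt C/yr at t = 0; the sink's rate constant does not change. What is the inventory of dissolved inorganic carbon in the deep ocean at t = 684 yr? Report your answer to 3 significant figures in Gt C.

24400 Gt C

Residence time τ = M₀/F₀ = 678.2 yr. The eventual steady state is M_∞ = M₀·(F₁/F₀) = 38910 × 23.65/57.37 = 16040 Gt C.
The anomaly ΔM(t) = M(t) − M_∞ decays as ΔM₀·e^(−t/τ) with ΔM₀ = 38910 − 16040 = 22870 Gt C.
At t = 684 yr, e^(−t/τ) = e^(−1.009) = 0.3648, so ΔM = 8342 Gt C and M = 16040 + 8342 = 24382 Gt C.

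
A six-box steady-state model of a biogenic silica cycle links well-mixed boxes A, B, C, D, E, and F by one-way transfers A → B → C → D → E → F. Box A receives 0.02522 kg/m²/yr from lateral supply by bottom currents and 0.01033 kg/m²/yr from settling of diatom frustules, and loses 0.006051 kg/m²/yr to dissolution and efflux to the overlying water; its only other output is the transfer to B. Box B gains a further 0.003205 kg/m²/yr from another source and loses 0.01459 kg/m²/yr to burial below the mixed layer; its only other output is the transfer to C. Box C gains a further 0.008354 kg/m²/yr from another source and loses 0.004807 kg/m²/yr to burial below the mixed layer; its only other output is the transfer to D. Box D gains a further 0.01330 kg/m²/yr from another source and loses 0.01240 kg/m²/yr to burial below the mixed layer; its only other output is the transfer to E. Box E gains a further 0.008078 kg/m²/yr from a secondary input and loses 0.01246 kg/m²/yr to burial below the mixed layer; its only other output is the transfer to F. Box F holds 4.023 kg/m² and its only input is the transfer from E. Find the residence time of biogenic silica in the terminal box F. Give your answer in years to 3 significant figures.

Box A: F(A→B) = (0.02522 + 0.01033) − 0.006051 = 0.029499 kg/m²/yr.
Box B: F(B→C) = (0.029499 + 0.003205) − 0.01459 = 0.018114 kg/m²/yr.
Box C: F(C→D) = (0.018114 + 0.008354) − 0.004807 = 0.021661 kg/m²/yr.
Box D: F(D→E) = (0.021661 + 0.01330) − 0.01240 = 0.022561 kg/m²/yr.
Box E: F(E→F) = (0.022561 + 0.008078) − 0.01246 = 0.018179 kg/m²/yr.
Box F throughput = its input = 0.018179 kg/m²/yr; τ = 4.023 / 0.018179 = 221.3 yr.

221 yr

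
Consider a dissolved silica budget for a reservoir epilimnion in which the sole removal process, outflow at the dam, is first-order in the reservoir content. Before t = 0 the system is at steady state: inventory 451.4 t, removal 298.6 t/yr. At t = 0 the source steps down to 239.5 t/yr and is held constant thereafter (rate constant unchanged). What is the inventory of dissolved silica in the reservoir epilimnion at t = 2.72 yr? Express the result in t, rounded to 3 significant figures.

377 t

The sink rate constant is k = F₀/M₀ = 298.6/451.4 = 0.6615 yr⁻¹.
Solving dM/dt = F₁ − kM with M(0) = M₀ gives M(t) = F₁/k + (M₀ − F₁/k)·e^(−kt).
F₁/k = 239.5/0.6615 = 362.06 t; kt = 0.6615 × 2.72 = 1.799, e^(−kt) = 0.1654.
M(2.72) = 362.06 + (451.4 − 362.06) × 0.1654 = 362.06 + 14.78 = 376.84 t.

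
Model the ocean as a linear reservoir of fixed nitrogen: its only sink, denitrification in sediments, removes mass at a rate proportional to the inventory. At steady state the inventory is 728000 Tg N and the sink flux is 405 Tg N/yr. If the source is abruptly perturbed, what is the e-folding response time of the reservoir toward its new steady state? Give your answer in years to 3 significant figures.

For a linear reservoir the response time equals the residence time τ = M/F.
τ = 728000 / 405 = 1798 yr.

1800 yr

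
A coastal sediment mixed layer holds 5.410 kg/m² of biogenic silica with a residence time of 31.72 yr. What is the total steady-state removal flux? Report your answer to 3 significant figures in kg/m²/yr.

F = M / τ = 5.410 / 31.72 = 0.1706 kg/m²/yr.

0.171 kg/m²/yr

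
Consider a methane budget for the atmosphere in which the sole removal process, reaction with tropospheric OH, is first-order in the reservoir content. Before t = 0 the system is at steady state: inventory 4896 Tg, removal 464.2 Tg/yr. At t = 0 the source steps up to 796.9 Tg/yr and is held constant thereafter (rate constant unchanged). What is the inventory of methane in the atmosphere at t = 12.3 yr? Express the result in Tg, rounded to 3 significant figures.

τ = M₀/F₀ = 4896/464.2 = 10.55 yr; rate constant k = 1/τ.
New steady state M_∞ = F₁/k = F₁·τ = 796.9 × 10.55 = 8405.0 Tg.
M(t) = M_∞ + (M₀ − M_∞)·e^(−t/τ); t/τ = 12.3/10.55 = 1.166, so e^(−t/τ) = 0.3116.
M(t) = 8405.0 − 3509 × 0.3116 = 7311.8 Tg.

7310 Tg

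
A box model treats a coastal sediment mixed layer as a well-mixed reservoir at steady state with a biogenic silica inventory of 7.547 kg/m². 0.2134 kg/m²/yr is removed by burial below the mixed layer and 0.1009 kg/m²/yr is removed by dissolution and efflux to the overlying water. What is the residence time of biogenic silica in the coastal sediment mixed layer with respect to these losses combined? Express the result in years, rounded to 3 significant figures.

24.0 yr

Total removal = 0.2134 + 0.1009 = 0.31430 kg/m²/yr.
τ = M / ΣF_out = 7.547 / 0.31430 = 24.01 yr.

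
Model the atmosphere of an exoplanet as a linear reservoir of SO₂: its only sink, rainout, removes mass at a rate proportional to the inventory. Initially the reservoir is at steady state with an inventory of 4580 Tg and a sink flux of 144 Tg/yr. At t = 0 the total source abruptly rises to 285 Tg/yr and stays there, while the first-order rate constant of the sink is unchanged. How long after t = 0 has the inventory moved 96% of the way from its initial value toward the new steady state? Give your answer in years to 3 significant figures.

τ = M₀/F₀ = 4580/144 = 31.81 yr.
The remaining gap fraction is e^(−t/τ); 96% covered ⇒ e^(−t/τ) = 0.0400.
t = −τ ln(0.0400) = 31.81 × 3.219 = 102.4 yr.

102 yr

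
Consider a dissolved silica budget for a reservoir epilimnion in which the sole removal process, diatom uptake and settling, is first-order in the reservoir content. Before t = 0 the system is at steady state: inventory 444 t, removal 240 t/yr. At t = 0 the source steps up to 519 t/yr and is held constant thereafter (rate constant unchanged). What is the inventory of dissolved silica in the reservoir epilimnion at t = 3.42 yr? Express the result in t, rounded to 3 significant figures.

τ = M₀/F₀ = 444/240 = 1.850 yr; rate constant k = 1/τ.
New steady state M_∞ = F₁/k = F₁·τ = 519 × 1.850 = 960.15 t.
M(t) = M_∞ + (M₀ − M_∞)·e^(−t/τ); t/τ = 3.42/1.850 = 1.849, so e^(−t/τ) = 0.1574.
M(t) = 960.15 − 516.2 × 0.1574 = 878.88 t.

879 t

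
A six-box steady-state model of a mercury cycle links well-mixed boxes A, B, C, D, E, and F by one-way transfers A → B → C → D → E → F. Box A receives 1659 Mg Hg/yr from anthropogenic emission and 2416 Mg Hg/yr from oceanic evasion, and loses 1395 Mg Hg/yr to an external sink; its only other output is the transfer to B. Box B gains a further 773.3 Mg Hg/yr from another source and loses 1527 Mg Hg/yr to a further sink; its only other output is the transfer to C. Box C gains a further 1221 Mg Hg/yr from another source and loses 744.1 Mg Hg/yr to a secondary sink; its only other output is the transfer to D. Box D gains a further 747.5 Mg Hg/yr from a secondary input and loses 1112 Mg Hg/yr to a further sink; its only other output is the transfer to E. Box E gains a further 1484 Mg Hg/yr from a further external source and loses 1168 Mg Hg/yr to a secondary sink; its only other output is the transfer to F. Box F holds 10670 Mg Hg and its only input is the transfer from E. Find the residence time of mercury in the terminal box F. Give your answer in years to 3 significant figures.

Box A: F(A→B) = (1659 + 2416) − 1395 = 2680.0 Mg Hg/yr.
Box B: F(B→C) = (2680.0 + 773.3) − 1527 = 1926.3 Mg Hg/yr.
Box C: F(C→D) = (1926.3 + 1221) − 744.1 = 2403.2 Mg Hg/yr.
Box D: F(D→E) = (2403.2 + 747.5) − 1112 = 2038.7 Mg Hg/yr.
Box E: F(E→F) = (2038.7 + 1484) − 1168 = 2354.7 Mg Hg/yr.
Box F throughput = its input = 2354.7 Mg Hg/yr; τ = 10670 / 2354.7 = 4.531 yr.

4.53 yr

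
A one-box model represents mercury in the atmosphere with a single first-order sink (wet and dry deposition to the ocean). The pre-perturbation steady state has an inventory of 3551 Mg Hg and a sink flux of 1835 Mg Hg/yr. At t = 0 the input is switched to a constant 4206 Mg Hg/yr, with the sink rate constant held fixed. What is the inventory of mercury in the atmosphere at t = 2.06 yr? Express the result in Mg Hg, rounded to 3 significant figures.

Residence time τ = M₀/F₀ = 1.935 yr. The eventual steady state is M_∞ = M₀·(F₁/F₀) = 3551 × 4206/1835 = 8139.2 Mg Hg.
The anomaly ΔM(t) = M(t) − M_∞ decays as ΔM₀·e^(−t/τ) with ΔM₀ = 3551 − 8139.2 = −4588 Mg Hg.
At t = 2.06 yr, e^(−t/τ) = e^(−1.065) = 0.3449, so ΔM = −1582 Mg Hg and M = 8139.2 − 1582 = 6556.8 Mg Hg.

6560 Mg Hg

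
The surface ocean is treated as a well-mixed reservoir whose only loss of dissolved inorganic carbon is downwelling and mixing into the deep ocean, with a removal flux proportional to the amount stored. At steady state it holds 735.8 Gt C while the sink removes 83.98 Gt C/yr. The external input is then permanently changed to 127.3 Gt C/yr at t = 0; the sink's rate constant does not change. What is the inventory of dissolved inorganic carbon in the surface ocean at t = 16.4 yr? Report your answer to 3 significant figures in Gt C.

The sink rate constant is k = F₀/M₀ = 83.98/735.8 = 0.1141 yr⁻¹.
Solving dM/dt = F₁ − kM with M(0) = M₀ gives M(t) = F₁/k + (M₀ − F₁/k)·e^(−kt).
F₁/k = 127.3/0.1141 = 1115.4 Gt C; kt = 0.1141 × 16.4 = 1.872, e^(−kt) = 0.1538.
M(16.4) = 1115.4 + (735.8 − 1115.4) × 0.1538 = 1115.4 − 58.39 = 1057.0 Gt C.

1060 Gt C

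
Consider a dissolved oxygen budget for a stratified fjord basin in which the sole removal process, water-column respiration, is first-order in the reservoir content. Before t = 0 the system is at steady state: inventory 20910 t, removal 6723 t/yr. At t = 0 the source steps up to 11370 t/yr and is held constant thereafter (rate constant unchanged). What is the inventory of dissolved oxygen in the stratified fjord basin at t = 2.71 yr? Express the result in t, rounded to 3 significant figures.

τ = M₀/F₀ = 20910/6723 = 3.110 yr; rate constant k = 1/τ.
New steady state M_∞ = F₁/k = F₁·τ = 11370 × 3.110 = 35363 t.
M(t) = M_∞ + (M₀ − M_∞)·e^(−t/τ); t/τ = 2.71/3.110 = 0.8713, so e^(−t/τ) = 0.4184.
M(t) = 35363 − 14450 × 0.4184 = 29316 t.

29300 t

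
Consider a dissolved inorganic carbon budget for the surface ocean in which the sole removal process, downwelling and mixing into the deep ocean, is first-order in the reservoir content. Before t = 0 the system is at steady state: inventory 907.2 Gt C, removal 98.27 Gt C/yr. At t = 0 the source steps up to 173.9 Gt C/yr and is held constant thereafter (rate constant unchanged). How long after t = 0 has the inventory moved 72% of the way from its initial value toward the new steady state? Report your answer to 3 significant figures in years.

τ = M₀/F₀ = 907.2/98.27 = 9.232 yr.
The remaining gap fraction is e^(−t/τ); 72% covered ⇒ e^(−t/τ) = 0.280.
t = −τ ln(0.280) = 9.232 × 1.273 = 11.75 yr.

11.8 yr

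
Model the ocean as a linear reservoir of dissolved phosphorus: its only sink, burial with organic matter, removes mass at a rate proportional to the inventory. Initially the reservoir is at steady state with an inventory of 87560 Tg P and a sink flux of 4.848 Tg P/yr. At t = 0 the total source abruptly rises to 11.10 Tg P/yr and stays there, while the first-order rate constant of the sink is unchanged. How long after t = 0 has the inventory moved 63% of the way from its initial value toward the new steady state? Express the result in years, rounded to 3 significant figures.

18000 yr

τ = M₀/F₀ = 87560/4.848 = 18060 yr.
The remaining gap fraction is e^(−t/τ); 63% covered ⇒ e^(−t/τ) = 0.370.
t = −τ ln(0.370) = 18060 × 0.9943 = 17960 yr.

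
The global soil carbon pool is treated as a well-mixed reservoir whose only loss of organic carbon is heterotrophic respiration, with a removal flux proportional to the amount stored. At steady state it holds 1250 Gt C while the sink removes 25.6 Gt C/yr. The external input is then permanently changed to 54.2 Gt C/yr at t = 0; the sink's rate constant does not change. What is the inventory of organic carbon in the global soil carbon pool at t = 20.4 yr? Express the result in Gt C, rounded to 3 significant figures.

1730 Gt C

Residence time τ = M₀/F₀ = 48.83 yr. The eventual steady state is M_∞ = M₀·(F₁/F₀) = 1250 × 54.2/25.6 = 2646.5 Gt C.
The anomaly ΔM(t) = M(t) − M_∞ decays as ΔM₀·e^(−t/τ) with ΔM₀ = 1250 − 2646.5 = −1396 Gt C.
At t = 20.4 yr, e^(−t/τ) = e^(−0.4178) = 0.6585, so ΔM = −919.6 Gt C and M = 2646.5 − 919.6 = 1726.9 Gt C.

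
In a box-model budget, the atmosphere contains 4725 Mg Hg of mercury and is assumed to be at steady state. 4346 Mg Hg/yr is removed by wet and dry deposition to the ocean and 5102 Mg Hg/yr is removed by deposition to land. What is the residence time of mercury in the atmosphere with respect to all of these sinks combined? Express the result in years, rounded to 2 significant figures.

Total removal flux = 4346 + 5102 = 9448.0 Mg Hg/yr.
τ = M / ΣF_out = 4725 / 9448.0 = 0.5001 yr.

0.50 yr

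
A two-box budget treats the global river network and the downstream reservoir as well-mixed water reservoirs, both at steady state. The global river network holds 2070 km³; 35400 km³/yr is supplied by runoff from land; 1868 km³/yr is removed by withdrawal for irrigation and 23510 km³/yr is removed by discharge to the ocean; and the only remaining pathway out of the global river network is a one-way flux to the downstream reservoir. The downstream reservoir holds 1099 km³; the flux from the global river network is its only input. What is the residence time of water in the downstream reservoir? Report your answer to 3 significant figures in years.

0.110 yr

Balance the global river network: ΣF_in = 35400 km³/yr.
Flux to the downstream reservoir = ΣF_in − (1868 + 23510) = 10022 km³/yr.
At steady state the output of the downstream reservoir equals its input, 10022 km³/yr.
τ = M / F = 1099 / 10022 = 0.1097 yr.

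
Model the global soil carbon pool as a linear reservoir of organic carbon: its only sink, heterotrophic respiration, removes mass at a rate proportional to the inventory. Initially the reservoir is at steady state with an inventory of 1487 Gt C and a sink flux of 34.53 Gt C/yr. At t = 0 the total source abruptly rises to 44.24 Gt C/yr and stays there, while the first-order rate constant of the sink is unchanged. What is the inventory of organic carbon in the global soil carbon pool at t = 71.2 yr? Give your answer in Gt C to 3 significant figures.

Residence time τ = M₀/F₀ = 43.06 yr. The eventual steady state is M_∞ = M₀·(F₁/F₀) = 1487 × 44.24/34.53 = 1905.2 Gt C.
The anomaly ΔM(t) = M(t) − M_∞ decays as ΔM₀·e^(−t/τ) with ΔM₀ = 1487 − 1905.2 = −418.2 Gt C.
At t = 71.2 yr, e^(−t/τ) = e^(−1.653) = 0.1914, so ΔM = −80.04 Gt C and M = 1905.2 − 80.04 = 1825.1 Gt C.

1830 Gt C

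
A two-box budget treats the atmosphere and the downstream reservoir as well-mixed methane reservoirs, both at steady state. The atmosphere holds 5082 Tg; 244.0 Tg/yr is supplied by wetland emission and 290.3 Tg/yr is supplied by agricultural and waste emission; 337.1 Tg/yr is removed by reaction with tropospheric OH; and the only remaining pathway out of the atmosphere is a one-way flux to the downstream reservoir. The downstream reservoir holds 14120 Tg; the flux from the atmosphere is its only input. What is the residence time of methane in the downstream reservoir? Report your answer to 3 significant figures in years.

71.6 yr

Balance the atmosphere: ΣF_in = 244.0 + 290.3 = 534.30 Tg/yr.
Flux to the downstream reservoir = ΣF_in − (337.1) = 197.20 Tg/yr.
At steady state the output of the downstream reservoir equals its input, 197.20 Tg/yr.
τ = M / F = 14120 / 197.20 = 71.60 yr.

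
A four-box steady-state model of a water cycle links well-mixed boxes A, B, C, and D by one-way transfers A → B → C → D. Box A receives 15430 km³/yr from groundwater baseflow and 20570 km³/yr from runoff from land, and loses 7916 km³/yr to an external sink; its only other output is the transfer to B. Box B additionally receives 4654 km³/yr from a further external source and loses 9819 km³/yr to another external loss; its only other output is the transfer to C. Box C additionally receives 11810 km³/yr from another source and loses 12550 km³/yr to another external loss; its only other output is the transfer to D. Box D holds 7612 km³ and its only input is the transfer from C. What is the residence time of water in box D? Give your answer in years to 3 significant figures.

0.343 yr

Box A: F(A→B) = (15430 + 20570) − 7916 = 28084 km³/yr.
Box B: F(B→C) = (28084 + 4654) − 9819 = 22919 km³/yr.
Box C: F(C→D) = (22919 + 11810) − 12550 = 22179 km³/yr.
Box D throughput = its input = 22179 km³/yr; τ = 7612 / 22179 = 0.3432 yr.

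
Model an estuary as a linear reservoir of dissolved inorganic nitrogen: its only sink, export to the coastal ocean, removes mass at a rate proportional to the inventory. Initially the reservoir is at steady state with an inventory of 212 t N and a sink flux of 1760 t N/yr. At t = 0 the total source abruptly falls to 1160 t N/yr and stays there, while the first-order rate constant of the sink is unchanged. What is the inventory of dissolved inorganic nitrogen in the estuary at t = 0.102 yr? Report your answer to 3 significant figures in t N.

171 t N

Residence time τ = M₀/F₀ = 0.1205 yr. The eventual steady state is M_∞ = M₀·(F₁/F₀) = 212 × 1160/1760 = 139.73 t N.
The anomaly ΔM(t) = M(t) − M_∞ decays as ΔM₀·e^(−t/τ) with ΔM₀ = 212 − 139.73 = 72.27 t N.
At t = 0.102 yr, e^(−t/τ) = e^(−0.8468) = 0.4288, so ΔM = 30.99 t N and M = 139.73 + 30.99 = 170.72 t N.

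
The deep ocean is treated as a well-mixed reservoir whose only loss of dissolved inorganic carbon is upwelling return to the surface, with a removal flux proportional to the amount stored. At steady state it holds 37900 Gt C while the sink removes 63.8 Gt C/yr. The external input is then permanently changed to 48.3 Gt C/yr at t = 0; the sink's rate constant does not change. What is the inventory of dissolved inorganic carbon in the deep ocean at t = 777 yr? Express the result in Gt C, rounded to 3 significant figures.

Residence time τ = M₀/F₀ = 594.0 yr. The eventual steady state is M_∞ = M₀·(F₁/F₀) = 37900 × 48.3/63.8 = 28692 Gt C.
The anomaly ΔM(t) = M(t) − M_∞ decays as ΔM₀·e^(−t/τ) with ΔM₀ = 37900 − 28692 = 9208 Gt C.
At t = 777 yr, e^(−t/τ) = e^(−1.308) = 0.2704, so ΔM = 2489 Gt C and M = 28692 + 2489 = 31182 Gt C.

31200 Gt C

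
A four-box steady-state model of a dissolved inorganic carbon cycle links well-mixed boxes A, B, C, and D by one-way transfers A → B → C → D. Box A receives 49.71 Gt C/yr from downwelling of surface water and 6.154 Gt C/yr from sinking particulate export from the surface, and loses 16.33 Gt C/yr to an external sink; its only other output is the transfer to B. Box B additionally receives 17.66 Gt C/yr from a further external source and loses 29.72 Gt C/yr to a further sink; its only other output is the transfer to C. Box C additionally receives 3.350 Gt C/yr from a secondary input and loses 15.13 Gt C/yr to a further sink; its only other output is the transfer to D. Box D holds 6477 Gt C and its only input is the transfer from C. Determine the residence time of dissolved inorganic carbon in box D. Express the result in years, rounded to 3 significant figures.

413 yr

Box A: F(A→B) = (49.71 + 6.154) − 16.33 = 39.534 Gt C/yr.
Box B: F(B→C) = (39.534 + 17.66) − 29.72 = 27.474 Gt C/yr.
Box C: F(C→D) = (27.474 + 3.350) − 15.13 = 15.694 Gt C/yr.
Box D throughput = its input = 15.694 Gt C/yr; τ = 6477 / 15.694 = 412.7 yr.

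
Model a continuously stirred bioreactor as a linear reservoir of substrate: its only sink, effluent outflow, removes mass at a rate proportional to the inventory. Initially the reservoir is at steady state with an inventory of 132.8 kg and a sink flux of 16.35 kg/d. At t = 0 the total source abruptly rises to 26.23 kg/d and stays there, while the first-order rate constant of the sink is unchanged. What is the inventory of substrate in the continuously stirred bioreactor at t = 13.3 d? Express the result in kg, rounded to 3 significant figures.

τ = M₀/F₀ = 132.8/16.35 = 8.122 d; rate constant k = 1/τ.
New steady state M_∞ = F₁/k = F₁·τ = 26.23 × 8.122 = 213.05 kg.
M(t) = M_∞ + (M₀ − M_∞)·e^(−t/τ); t/τ = 13.3/8.122 = 1.637, so e^(−t/τ) = 0.1945.
M(t) = 213.05 − 80.25 × 0.1945 = 197.44 kg.

197 kg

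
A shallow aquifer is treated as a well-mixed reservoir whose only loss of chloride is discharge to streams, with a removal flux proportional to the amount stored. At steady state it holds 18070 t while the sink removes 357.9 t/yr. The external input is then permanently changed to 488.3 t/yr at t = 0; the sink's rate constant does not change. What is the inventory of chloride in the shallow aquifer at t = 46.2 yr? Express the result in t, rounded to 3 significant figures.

22000 t

Residence time τ = M₀/F₀ = 50.49 yr. The eventual steady state is M_∞ = M₀·(F₁/F₀) = 18070 × 488.3/357.9 = 24654 t.
The anomaly ΔM(t) = M(t) − M_∞ decays as ΔM₀·e^(−t/τ) with ΔM₀ = 18070 − 24654 = −6584 t.
At t = 46.2 yr, e^(−t/τ) = e^(−0.9151) = 0.4005, so ΔM = −2637 t and M = 24654 − 2637 = 22017 t.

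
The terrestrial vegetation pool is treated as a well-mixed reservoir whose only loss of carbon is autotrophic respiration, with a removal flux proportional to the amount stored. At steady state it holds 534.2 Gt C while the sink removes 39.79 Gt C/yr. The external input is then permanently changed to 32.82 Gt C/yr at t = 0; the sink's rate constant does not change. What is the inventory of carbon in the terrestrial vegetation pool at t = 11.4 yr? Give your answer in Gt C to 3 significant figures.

481 Gt C

Residence time τ = M₀/F₀ = 13.43 yr. The eventual steady state is M_∞ = M₀·(F₁/F₀) = 534.2 × 32.82/39.79 = 440.62 Gt C.
The anomaly ΔM(t) = M(t) − M_∞ decays as ΔM₀·e^(−t/τ) with ΔM₀ = 534.2 − 440.62 = 93.58 Gt C.
At t = 11.4 yr, e^(−t/τ) = e^(−0.8491) = 0.4278, so ΔM = 40.03 Gt C and M = 440.62 + 40.03 = 480.65 Gt C.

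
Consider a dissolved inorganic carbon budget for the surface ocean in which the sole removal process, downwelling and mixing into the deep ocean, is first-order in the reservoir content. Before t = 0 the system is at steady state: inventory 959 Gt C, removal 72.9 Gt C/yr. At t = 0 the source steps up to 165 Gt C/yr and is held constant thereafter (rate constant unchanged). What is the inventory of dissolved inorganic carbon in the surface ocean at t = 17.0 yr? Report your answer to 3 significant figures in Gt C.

1840 Gt C

Residence time τ = M₀/F₀ = 13.16 yr. The eventual steady state is M_∞ = M₀·(F₁/F₀) = 959 × 165/72.9 = 2170.6 Gt C.
The anomaly ΔM(t) = M(t) − M_∞ decays as ΔM₀·e^(−t/τ) with ΔM₀ = 959 − 2170.6 = −1212 Gt C.
At t = 17.0 yr, e^(−t/τ) = e^(−1.292) = 0.2746, so ΔM = −332.8 Gt C and M = 2170.6 − 332.8 = 1837.8 Gt C.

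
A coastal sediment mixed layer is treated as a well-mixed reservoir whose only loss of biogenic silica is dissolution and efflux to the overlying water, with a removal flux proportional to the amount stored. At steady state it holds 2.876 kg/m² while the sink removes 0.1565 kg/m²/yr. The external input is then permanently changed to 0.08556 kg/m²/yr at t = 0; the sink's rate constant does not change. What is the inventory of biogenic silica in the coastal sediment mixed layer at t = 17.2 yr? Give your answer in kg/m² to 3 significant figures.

τ = M₀/F₀ = 2.876/0.1565 = 18.38 yr; rate constant k = 1/τ.
New steady state M_∞ = F₁/k = F₁·τ = 0.08556 × 18.38 = 1.5723 kg/m².
M(t) = M_∞ + (M₀ − M_∞)·e^(−t/τ); t/τ = 17.2/18.38 = 0.9360, so e^(−t/τ) = 0.3922.
M(t) = 1.5723 + 1.304 × 0.3922 = 2.0836 kg/m².

2.08 kg/m²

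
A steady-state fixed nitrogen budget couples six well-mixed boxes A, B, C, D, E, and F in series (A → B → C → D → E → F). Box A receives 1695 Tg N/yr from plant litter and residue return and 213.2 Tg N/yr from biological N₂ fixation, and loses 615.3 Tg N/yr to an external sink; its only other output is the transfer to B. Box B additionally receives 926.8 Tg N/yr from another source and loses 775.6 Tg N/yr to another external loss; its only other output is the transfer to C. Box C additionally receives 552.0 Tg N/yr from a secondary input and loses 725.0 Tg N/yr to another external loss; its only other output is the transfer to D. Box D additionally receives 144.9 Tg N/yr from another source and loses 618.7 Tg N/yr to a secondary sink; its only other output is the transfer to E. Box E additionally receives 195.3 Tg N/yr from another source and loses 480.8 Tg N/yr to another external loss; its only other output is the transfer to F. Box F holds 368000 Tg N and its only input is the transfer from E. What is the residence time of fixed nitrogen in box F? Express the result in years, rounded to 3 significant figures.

Box A: F(A→B) = (1695 + 213.2) − 615.3 = 1292.9 Tg N/yr.
Box B: F(B→C) = (1292.9 + 926.8) − 775.6 = 1444.1 Tg N/yr.
Box C: F(C→D) = (1444.1 + 552.0) − 725.0 = 1271.1 Tg N/yr.
Box D: F(D→E) = (1271.1 + 144.9) − 618.7 = 797.30 Tg N/yr.
Box E: F(E→F) = (797.30 + 195.3) − 480.8 = 511.80 Tg N/yr.
Box F throughput = its input = 511.80 Tg N/yr; τ = 368000 / 511.80 = 719.0 yr.

719 yr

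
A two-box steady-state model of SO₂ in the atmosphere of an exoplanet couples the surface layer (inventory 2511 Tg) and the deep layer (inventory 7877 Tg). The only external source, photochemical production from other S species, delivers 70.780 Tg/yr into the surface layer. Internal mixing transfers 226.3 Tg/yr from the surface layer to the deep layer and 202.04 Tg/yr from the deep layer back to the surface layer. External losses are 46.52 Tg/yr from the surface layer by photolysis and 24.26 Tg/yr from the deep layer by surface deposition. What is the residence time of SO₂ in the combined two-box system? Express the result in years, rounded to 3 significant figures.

147 yr

For the system as a whole, the A↔B exchange is internal and contributes nothing to the throughput; only the external sinks remove mass.
M_total = 2511 + 7877 = 10388 Tg.
ΣF_external_out = 46.52 + 24.26 = 70.780 Tg/yr.
τ = M_total / ΣF_ext = 10388 / 70.780 = 146.8 yr.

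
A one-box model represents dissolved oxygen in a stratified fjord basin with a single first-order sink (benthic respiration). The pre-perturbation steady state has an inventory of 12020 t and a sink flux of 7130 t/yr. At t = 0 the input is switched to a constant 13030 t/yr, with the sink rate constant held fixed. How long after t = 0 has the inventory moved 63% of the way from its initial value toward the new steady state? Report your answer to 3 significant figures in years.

τ = M₀/F₀ = 12020/7130 = 1.686 yr.
The remaining gap fraction is e^(−t/τ); 63% covered ⇒ e^(−t/τ) = 0.370.
t = −τ ln(0.370) = 1.686 × 0.9943 = 1.676 yr.

1.68 yr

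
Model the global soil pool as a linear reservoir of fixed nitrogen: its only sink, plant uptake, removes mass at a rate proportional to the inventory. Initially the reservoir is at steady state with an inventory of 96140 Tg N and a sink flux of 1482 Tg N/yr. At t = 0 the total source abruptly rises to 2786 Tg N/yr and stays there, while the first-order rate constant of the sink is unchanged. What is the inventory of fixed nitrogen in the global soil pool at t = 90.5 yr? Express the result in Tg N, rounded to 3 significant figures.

The sink rate constant is k = F₀/M₀ = 1482/96140 = 0.01542 yr⁻¹.
Solving dM/dt = F₁ − kM with M(0) = M₀ gives M(t) = F₁/k + (M₀ − F₁/k)·e^(−kt).
F₁/k = 2786/0.01542 = 180730 Tg N; kt = 0.01542 × 90.5 = 1.395, e^(−kt) = 0.2478.
M(90.5) = 180730 + (96140 − 180730) × 0.2478 = 180730 − 20960 = 159770 Tg N.

160000 Tg N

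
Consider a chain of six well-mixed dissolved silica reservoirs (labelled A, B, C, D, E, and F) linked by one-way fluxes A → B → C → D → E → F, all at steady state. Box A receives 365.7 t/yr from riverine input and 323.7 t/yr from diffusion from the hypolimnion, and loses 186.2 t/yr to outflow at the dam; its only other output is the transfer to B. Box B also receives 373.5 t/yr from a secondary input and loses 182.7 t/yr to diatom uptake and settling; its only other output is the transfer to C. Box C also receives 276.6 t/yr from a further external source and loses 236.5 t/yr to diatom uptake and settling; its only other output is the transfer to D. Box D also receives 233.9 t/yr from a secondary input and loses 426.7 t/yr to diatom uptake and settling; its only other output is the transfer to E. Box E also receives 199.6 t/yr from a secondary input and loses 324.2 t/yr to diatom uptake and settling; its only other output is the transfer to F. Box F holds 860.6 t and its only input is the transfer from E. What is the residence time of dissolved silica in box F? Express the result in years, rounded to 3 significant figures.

2.07 yr

Box A: F(A→B) = (365.7 + 323.7) − 186.2 = 503.20 t/yr.
Box B: F(B→C) = (503.20 + 373.5) − 182.7 = 694.00 t/yr.
Box C: F(C→D) = (694.00 + 276.6) − 236.5 = 734.10 t/yr.
Box D: F(D→E) = (734.10 + 233.9) − 426.7 = 541.30 t/yr.
Box E: F(E→F) = (541.30 + 199.6) − 324.2 = 416.70 t/yr.
Box F throughput = its input = 416.70 t/yr; τ = 860.6 / 416.70 = 2.065 yr.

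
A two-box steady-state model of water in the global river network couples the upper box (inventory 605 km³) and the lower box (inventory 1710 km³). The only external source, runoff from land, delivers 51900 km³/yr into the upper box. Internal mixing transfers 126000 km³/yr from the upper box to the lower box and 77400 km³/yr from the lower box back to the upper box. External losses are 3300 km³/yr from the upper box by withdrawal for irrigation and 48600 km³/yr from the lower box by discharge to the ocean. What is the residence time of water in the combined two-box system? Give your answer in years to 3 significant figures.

Treat the two boxes together as one reservoir: the mixing fluxes between them are internal recycling, so τ = ΣM / Σ(external losses).
M_total = 605 + 1710 = 2315.0 km³.
ΣF_external_out = 3300 + 48600 = 51900 km³/yr.
τ = M_total / ΣF_ext = 2315.0 / 51900 = 0.04461 yr.

0.0446 yr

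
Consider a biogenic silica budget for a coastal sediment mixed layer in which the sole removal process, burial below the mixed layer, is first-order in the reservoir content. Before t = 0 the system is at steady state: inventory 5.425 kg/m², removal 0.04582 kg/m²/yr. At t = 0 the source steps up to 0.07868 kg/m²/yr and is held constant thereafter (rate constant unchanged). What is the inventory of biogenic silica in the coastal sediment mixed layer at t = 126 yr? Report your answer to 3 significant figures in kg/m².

7.97 kg/m²

Residence time τ = M₀/F₀ = 118.4 yr. The eventual steady state is M_∞ = M₀·(F₁/F₀) = 5.425 × 0.07868/0.04582 = 9.3156 kg/m².
The anomaly ΔM(t) = M(t) − M_∞ decays as ΔM₀·e^(−t/τ) with ΔM₀ = 5.425 − 9.3156 = −3.891 kg/m².
At t = 126 yr, e^(−t/τ) = e^(−1.064) = 0.3450, so ΔM = −1.342 kg/m² and M = 9.3156 − 1.342 = 7.9733 kg/m².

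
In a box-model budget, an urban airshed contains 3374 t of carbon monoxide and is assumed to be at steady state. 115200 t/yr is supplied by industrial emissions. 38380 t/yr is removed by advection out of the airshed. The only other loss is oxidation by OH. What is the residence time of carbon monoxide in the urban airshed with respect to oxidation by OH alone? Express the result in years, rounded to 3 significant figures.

0.0439 yr

At steady state ΣF_in = ΣF_out.
ΣF_in = 115200 t/yr.
Oxidation by OH flux = ΣF_in − (38380) = 115200 − 38380 = 76820 t/yr.
τ = M / F = 3374 / 76820 = 0.04392 yr.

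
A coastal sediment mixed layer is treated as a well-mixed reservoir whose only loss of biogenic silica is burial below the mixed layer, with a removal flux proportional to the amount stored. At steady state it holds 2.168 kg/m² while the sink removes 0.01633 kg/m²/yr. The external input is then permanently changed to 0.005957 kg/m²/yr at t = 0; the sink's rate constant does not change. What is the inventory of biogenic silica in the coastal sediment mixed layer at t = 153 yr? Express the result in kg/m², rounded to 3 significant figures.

1.23 kg/m²

The sink rate constant is k = F₀/M₀ = 0.01633/2.168 = 0.007532 yr⁻¹.
Solving dM/dt = F₁ − kM with M(0) = M₀ gives M(t) = F₁/k + (M₀ − F₁/k)·e^(−kt).
F₁/k = 0.005957/0.007532 = 0.79086 kg/m²; kt = 0.007532 × 153 = 1.152, e^(−kt) = 0.3159.
M(153) = 0.79086 + (2.168 − 0.79086) × 0.3159 = 0.79086 + 0.4350 = 1.2259 kg/m².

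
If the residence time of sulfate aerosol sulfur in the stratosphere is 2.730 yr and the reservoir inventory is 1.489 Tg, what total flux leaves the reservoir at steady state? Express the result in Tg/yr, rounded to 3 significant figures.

F = M / τ = 1.489 / 2.730 = 0.5454 Tg/yr.

0.545 Tg/yr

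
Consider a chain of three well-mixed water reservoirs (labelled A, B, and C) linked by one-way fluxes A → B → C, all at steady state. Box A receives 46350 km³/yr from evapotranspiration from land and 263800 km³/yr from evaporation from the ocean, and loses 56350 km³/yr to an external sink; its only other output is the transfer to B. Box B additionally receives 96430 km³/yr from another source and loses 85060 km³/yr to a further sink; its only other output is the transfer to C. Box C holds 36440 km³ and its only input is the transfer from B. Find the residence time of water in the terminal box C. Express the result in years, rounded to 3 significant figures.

Box A: F(A→B) = (46350 + 263800) − 56350 = 253800 km³/yr.
Box B: F(B→C) = (253800 + 96430) − 85060 = 265170 km³/yr.
Box C throughput = its input = 265170 km³/yr; τ = 36440 / 265170 = 0.1374 yr.

0.137 yr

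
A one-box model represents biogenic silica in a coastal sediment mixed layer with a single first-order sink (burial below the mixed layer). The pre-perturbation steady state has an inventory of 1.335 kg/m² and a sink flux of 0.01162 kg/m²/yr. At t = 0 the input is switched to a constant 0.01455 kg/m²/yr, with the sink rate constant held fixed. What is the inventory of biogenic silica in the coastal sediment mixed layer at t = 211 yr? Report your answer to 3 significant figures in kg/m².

Residence time τ = M₀/F₀ = 114.9 yr. The eventual steady state is M_∞ = M₀·(F₁/F₀) = 1.335 × 0.01455/0.01162 = 1.6716 kg/m².
The anomaly ΔM(t) = M(t) − M_∞ decays as ΔM₀·e^(−t/τ) with ΔM₀ = 1.335 − 1.6716 = −0.3366 kg/m².
At t = 211 yr, e^(−t/τ) = e^(−1.837) = 0.1594, so ΔM = −0.05365 kg/m² and M = 1.6716 − 0.05365 = 1.6180 kg/m².

1.62 kg/m²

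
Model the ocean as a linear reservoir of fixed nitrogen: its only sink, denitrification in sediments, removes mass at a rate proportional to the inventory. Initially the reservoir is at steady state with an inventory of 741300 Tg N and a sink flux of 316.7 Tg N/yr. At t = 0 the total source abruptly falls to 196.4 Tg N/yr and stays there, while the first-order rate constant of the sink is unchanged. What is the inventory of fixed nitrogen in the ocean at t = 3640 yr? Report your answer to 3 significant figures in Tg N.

519000 Tg N

Residence time τ = M₀/F₀ = 2341 yr. The eventual steady state is M_∞ = M₀·(F₁/F₀) = 741300 × 196.4/316.7 = 459710 Tg N.
The anomaly ΔM(t) = M(t) − M_∞ decays as ΔM₀·e^(−t/τ) with ΔM₀ = 741300 − 459710 = 281600 Tg N.
At t = 3640 yr, e^(−t/τ) = e^(−1.555) = 0.2112, so ΔM = 59460 Tg N and M = 459710 + 59460 = 519180 Tg N.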